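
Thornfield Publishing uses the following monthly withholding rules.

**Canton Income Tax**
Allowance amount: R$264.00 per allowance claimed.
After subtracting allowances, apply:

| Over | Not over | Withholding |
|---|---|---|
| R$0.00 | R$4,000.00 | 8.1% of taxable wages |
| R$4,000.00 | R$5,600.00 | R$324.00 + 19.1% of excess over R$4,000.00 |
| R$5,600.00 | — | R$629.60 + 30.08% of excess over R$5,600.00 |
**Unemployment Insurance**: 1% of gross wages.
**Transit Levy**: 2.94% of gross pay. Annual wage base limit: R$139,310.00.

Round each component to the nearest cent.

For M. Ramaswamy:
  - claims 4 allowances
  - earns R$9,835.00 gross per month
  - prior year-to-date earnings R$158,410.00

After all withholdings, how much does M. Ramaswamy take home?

Canton Income Tax: taxable = R$9,835.00 − 4×R$264.00 = R$8,779.00
  R$629.60 + 30.08% × (R$8,779.00 − R$5,600.00) = R$629.60 + 30.08% × R$3,179.00 = R$1,585.84
Unemployment Insurance: 1% × R$9,835.00 = R$98.35
Transit Levy: YTD R$158,410.00 ≥ cap R$139,310.00 → R$0.00
Total withheld: R$1,585.84 + R$98.35 + R$0.00 = R$1,684.19
Net pay: R$9,835.00 − R$1,684.19 = R$8,150.81

R$8,150.81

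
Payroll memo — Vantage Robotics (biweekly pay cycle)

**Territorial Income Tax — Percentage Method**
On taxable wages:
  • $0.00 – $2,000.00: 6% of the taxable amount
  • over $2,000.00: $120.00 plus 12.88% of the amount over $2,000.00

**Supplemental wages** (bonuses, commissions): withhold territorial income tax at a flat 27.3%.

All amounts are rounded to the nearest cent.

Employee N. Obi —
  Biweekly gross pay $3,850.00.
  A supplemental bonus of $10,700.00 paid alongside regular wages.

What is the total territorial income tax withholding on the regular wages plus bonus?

Territorial Income Tax: taxable = $3,850.00
  $120.00 + 12.88% × ($3,850.00 − $2,000.00) = $120.00 + 12.88% × $1,850.00 = $358.28
Supplemental (27.3% flat on bonus): 27.3% × $10,700.00 = $2,921.10
Total territorial income tax: $358.28 + $2,921.10 = $3,279.38

$3,279.38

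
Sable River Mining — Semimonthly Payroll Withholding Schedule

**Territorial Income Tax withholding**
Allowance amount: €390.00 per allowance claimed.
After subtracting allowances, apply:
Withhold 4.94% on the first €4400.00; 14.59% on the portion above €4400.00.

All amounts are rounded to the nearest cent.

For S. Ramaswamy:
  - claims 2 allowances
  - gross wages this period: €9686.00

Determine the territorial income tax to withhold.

€874.79

Territorial Income Tax: taxable = €9686.00 − 2×€390.00 = €8906.00
  €217.36 + 14.59% × (€8906.00 − €4400.00) = €217.36 + 14.59% × €4506.00 = €874.79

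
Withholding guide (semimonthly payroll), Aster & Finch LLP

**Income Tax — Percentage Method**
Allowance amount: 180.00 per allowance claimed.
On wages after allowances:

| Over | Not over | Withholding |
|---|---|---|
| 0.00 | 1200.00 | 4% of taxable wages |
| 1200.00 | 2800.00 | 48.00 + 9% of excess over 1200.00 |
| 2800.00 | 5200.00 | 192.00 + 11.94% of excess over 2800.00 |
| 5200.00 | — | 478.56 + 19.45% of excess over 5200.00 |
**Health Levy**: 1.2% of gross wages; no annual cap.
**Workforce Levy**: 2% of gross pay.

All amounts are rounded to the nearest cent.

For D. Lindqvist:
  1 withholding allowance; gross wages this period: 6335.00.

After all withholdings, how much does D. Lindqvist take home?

5467.97

Income Tax: taxable = 6335.00 − 1×180.00 = 6155.00
  478.56 + 19.45% × (6155.00 − 5200.00) = 478.56 + 19.45% × 955.00 = 664.31
Health Levy: 1.2% × 6335.00 = 76.02
Workforce Levy: 2% × 6335.00 = 126.70
Total withheld: 664.31 + 76.02 + 126.70 = 867.03
Net pay: 6335.00 − 867.03 = 5467.97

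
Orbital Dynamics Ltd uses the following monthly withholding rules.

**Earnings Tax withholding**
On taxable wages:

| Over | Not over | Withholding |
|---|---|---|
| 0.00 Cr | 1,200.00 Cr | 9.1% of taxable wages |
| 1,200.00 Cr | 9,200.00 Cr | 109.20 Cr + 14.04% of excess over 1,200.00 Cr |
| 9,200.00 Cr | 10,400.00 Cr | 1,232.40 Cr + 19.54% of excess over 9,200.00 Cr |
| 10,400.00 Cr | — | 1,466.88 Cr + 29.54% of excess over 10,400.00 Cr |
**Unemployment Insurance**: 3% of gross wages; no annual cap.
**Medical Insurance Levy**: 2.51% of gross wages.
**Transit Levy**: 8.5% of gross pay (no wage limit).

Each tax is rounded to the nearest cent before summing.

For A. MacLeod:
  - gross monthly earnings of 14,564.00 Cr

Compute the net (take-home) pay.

9,826.65 Cr

Earnings Tax: taxable = 14,564.00 Cr
  1,466.88 Cr + 29.54% × (14,564.00 Cr − 10,400.00 Cr) = 1,466.88 Cr + 29.54% × 4,164.00 Cr = 2,696.93 Cr
Unemployment Insurance: 3% × 14,564.00 Cr = 436.92 Cr
Medical Insurance Levy: 2.51% × 14,564.00 Cr = 365.56 Cr
Transit Levy: 8.5% × 14,564.00 Cr = 1,237.94 Cr
Total withheld: 2,696.93 Cr + 436.92 Cr + 365.56 Cr + 1,237.94 Cr = 4,737.35 Cr
Net pay: 14,564.00 Cr − 4,737.35 Cr = 9,826.65 Cr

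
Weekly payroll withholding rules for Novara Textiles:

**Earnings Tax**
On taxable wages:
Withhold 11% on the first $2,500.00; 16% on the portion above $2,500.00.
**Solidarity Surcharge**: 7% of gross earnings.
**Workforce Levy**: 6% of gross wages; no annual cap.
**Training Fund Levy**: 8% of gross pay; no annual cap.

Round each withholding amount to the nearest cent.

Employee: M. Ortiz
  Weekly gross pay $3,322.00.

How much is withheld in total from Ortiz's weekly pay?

Earnings Tax: taxable = $3,322.00
  $275.00 + 16% × ($3,322.00 − $2,500.00) = $275.00 + 16% × $822.00 = $406.52
Solidarity Surcharge: 7% × $3,322.00 = $232.54
Workforce Levy: 6% × $3,322.00 = $199.32
Training Fund Levy: 8% × $3,322.00 = $265.76
Total: $406.52 + $232.54 + $199.32 + $265.76 = $1,104.14

$1,104.14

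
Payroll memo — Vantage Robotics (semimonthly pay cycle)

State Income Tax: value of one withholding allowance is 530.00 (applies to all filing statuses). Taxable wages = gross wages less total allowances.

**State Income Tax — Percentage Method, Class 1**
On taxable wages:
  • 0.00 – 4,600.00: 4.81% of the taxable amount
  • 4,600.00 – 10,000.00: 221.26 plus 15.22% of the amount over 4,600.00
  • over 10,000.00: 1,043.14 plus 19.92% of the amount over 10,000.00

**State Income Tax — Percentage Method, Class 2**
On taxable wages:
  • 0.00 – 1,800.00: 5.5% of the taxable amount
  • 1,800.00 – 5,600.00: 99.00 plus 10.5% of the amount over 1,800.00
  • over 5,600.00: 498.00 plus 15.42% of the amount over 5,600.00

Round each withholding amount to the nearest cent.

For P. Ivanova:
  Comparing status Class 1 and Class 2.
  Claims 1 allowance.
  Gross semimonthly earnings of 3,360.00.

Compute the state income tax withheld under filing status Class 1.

136.12

State Income Tax (Class 1): taxable = 3,360.00 − 1×530.00 = 2,830.00
  4.81% × 2,830.00 = 136.12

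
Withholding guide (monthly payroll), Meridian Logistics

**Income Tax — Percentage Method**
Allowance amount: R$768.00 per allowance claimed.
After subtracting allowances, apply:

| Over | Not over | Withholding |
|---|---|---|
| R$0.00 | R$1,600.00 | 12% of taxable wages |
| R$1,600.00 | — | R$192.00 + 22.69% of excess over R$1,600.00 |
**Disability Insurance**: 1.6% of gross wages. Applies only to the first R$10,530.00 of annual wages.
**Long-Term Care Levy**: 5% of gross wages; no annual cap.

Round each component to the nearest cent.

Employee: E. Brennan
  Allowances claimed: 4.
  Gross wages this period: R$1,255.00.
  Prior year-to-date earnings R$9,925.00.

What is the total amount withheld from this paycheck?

Income Tax: taxable = R$1,255.00 − 4×R$768.00 = R$-1,817.00
  Taxable ≤ 0 → R$0.00
Disability Insurance: cap R$10,530.00 − YTD R$9,925.00 = R$605.00 subject; 1.6% × R$605.00 = R$9.68
Long-Term Care Levy: 5% × R$1,255.00 = R$62.75
Total: R$0.00 + R$9.68 + R$62.75 = R$72.43

R$72.43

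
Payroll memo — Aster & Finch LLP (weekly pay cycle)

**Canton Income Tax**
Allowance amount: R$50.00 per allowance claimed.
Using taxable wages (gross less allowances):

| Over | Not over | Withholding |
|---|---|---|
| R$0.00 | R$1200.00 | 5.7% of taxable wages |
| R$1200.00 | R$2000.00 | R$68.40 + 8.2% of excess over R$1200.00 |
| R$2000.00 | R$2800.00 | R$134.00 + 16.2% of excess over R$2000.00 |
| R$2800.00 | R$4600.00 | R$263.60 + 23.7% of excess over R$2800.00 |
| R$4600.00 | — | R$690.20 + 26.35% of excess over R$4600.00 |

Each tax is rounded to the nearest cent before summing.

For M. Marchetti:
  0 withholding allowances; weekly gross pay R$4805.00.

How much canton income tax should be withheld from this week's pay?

Canton Income Tax: taxable = R$4805.00
  R$690.20 + 26.35% × (R$4805.00 − R$4600.00) = R$690.20 + 26.35% × R$205.00 = R$744.22

R$744.22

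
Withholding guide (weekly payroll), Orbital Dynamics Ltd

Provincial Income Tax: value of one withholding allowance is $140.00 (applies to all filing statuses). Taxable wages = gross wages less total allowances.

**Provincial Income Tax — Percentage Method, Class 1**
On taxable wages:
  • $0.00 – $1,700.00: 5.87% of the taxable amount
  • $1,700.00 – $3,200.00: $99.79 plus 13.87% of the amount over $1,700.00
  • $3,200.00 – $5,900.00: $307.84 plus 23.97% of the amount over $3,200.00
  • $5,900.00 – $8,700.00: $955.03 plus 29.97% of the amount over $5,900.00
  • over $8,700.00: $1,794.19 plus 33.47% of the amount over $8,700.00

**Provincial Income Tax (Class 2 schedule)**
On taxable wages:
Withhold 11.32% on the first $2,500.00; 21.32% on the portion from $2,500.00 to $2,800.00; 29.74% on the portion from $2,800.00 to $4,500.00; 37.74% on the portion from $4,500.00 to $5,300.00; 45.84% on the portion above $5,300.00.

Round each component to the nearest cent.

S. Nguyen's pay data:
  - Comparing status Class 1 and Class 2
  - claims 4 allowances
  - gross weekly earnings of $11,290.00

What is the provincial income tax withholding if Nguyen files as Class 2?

Provincial Income Tax (Class 2): taxable = $11,290.00 − 4×$140.00 = $10,730.00
  $1,154.46 + 45.84% × ($10,730.00 − $5,300.00) = $1,154.46 + 45.84% × $5,430.00 = $3,643.57

$3,643.57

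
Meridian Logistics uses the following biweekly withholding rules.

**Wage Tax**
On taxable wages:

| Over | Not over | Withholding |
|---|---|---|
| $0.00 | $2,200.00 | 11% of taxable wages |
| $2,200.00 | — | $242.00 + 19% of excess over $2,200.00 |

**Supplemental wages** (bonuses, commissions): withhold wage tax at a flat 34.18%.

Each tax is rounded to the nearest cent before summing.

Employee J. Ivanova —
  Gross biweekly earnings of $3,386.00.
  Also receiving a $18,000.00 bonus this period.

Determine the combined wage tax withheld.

$6,619.74

Wage Tax: taxable = $3,386.00
  $242.00 + 19% × ($3,386.00 − $2,200.00) = $242.00 + 19% × $1,186.00 = $467.34
Supplemental (34.18% flat on bonus): 34.18% × $18,000.00 = $6,152.40
Total wage tax: $467.34 + $6,152.40 = $6,619.74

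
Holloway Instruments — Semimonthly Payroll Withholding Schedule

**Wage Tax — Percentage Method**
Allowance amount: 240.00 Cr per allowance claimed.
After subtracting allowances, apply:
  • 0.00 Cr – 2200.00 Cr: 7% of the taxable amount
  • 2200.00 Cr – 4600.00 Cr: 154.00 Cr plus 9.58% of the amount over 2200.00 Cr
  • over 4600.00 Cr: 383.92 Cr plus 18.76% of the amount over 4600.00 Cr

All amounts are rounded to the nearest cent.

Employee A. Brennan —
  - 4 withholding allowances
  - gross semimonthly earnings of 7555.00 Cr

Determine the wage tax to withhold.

758.18 Cr

Wage Tax: taxable = 7555.00 Cr − 4×240.00 Cr = 6595.00 Cr
  383.92 Cr + 18.76% × (6595.00 Cr − 4600.00 Cr) = 383.92 Cr + 18.76% × 1995.00 Cr = 758.18 Cr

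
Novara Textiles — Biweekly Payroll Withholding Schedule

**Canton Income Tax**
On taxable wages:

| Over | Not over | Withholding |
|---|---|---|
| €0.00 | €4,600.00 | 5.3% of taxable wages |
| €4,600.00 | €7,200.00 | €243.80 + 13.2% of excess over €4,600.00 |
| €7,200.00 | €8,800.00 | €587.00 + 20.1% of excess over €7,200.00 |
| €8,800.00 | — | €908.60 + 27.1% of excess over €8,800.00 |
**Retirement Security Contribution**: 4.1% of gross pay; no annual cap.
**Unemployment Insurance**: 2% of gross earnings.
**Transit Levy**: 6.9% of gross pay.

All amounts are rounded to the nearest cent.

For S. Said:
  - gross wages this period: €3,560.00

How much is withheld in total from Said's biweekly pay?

Canton Income Tax: taxable = €3,560.00
  5.3% × €3,560.00 = €188.68
Retirement Security Contribution: 4.1% × €3,560.00 = €145.96
Unemployment Insurance: 2% × €3,560.00 = €71.20
Transit Levy: 6.9% × €3,560.00 = €245.64
Total: €188.68 + €145.96 + €71.20 + €245.64 = €651.48

€651.48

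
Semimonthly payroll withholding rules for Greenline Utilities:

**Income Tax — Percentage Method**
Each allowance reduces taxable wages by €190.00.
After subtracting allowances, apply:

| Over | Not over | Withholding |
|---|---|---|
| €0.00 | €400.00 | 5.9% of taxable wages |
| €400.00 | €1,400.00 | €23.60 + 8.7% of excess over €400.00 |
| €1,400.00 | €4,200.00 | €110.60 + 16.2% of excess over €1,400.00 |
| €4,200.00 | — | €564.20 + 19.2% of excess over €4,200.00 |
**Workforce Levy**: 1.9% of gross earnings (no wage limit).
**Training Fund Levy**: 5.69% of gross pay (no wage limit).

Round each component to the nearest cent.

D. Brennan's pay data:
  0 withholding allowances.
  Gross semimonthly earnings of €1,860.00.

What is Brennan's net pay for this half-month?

Income Tax: taxable = €1,860.00
  €110.60 + 16.2% × (€1,860.00 − €1,400.00) = €110.60 + 16.2% × €460.00 = €185.12
Workforce Levy: 1.9% × €1,860.00 = €35.34
Training Fund Levy: 5.69% × €1,860.00 = €105.83
Total withheld: €185.12 + €35.34 + €105.83 = €326.29
Net pay: €1,860.00 − €326.29 = €1,533.71

€1,533.71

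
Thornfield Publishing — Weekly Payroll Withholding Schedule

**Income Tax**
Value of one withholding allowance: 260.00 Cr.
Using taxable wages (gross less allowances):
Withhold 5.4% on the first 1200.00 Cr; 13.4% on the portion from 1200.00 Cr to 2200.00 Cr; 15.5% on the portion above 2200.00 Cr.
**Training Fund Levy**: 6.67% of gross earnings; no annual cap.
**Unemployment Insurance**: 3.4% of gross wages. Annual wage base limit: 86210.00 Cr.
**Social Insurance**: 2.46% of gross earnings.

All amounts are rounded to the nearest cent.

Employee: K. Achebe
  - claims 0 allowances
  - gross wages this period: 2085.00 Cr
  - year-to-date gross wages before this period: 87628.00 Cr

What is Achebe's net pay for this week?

Income Tax: taxable = 2085.00 Cr
  64.80 Cr + 13.4% × (2085.00 Cr − 1200.00 Cr) = 64.80 Cr + 13.4% × 885.00 Cr = 183.39 Cr
Training Fund Levy: 6.67% × 2085.00 Cr = 139.07 Cr
Unemployment Insurance: YTD 87628.00 Cr ≥ cap 86210.00 Cr → 0.00 Cr
Social Insurance: 2.46% × 2085.00 Cr = 51.29 Cr
Total withheld: 183.39 Cr + 139.07 Cr + 0.00 Cr + 51.29 Cr = 373.75 Cr
Net pay: 2085.00 Cr − 373.75 Cr = 1711.25 Cr

1711.25 Cr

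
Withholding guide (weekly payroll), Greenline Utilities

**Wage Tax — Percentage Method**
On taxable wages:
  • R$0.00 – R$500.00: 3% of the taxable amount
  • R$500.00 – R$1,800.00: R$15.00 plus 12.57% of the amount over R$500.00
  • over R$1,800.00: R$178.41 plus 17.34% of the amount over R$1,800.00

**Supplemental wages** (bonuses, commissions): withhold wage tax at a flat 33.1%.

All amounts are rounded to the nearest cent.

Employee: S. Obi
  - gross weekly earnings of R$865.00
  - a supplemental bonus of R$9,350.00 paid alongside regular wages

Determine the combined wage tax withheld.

Wage Tax: taxable = R$865.00
  R$15.00 + 12.57% × (R$865.00 − R$500.00) = R$15.00 + 12.57% × R$365.00 = R$60.88
Supplemental (33.1% flat on bonus): 33.1% × R$9,350.00 = R$3,094.85
Total wage tax: R$60.88 + R$3,094.85 = R$3,155.73

R$3,155.73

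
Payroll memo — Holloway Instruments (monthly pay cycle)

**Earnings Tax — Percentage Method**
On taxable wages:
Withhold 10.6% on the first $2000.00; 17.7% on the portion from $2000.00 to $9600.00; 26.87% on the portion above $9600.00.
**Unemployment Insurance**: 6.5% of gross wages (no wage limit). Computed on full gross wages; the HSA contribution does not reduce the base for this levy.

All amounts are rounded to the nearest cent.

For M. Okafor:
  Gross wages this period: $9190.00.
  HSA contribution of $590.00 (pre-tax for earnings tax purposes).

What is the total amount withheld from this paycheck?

Earnings Tax: taxable = $9190.00 − $590.00 = $8600.00
  $212.00 + 17.7% × ($8600.00 − $2000.00) = $212.00 + 17.7% × $6600.00 = $1380.20
Unemployment Insurance: 6.5% × $9190.00 = $597.35
Total: $1380.20 + $597.35 = $1977.55

$1977.55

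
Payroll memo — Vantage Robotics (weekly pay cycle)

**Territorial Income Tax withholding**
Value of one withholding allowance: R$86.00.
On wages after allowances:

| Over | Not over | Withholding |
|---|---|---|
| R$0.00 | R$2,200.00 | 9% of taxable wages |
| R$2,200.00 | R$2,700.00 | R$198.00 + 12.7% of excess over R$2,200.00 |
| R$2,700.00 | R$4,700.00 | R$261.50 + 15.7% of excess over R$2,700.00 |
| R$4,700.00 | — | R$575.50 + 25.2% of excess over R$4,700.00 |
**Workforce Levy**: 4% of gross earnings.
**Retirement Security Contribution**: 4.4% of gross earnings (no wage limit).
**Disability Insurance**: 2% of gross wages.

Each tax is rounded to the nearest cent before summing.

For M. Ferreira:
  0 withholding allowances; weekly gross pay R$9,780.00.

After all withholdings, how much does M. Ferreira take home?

Territorial Income Tax: taxable = R$9,780.00
  R$575.50 + 25.2% × (R$9,780.00 − R$4,700.00) = R$575.50 + 25.2% × R$5,080.00 = R$1,855.66
Workforce Levy: 4% × R$9,780.00 = R$391.20
Retirement Security Contribution: 4.4% × R$9,780.00 = R$430.32
Disability Insurance: 2% × R$9,780.00 = R$195.60
Total withheld: R$1,855.66 + R$391.20 + R$430.32 + R$195.60 = R$2,872.78
Net pay: R$9,780.00 − R$2,872.78 = R$6,907.22

R$6,907.22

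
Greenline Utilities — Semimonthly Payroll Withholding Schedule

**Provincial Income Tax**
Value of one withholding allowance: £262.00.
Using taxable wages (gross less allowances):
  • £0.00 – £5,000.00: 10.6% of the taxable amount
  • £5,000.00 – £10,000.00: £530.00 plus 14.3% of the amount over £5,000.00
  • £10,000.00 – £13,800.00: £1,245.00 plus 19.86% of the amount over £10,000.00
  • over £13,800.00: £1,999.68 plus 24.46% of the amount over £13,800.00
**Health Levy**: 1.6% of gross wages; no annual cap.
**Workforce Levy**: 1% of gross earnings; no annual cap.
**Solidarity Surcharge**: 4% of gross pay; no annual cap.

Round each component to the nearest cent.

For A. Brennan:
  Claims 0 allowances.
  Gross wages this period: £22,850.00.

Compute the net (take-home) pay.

Provincial Income Tax: taxable = £22,850.00
  £1,999.68 + 24.46% × (£22,850.00 − £13,800.00) = £1,999.68 + 24.46% × £9,050.00 = £4,213.31
Health Levy: 1.6% × £22,850.00 = £365.60
Workforce Levy: 1% × £22,850.00 = £228.50
Solidarity Surcharge: 4% × £22,850.00 = £914.00
Total withheld: £4,213.31 + £365.60 + £228.50 + £914.00 = £5,721.41
Net pay: £22,850.00 − £5,721.41 = £17,128.59

£17,128.59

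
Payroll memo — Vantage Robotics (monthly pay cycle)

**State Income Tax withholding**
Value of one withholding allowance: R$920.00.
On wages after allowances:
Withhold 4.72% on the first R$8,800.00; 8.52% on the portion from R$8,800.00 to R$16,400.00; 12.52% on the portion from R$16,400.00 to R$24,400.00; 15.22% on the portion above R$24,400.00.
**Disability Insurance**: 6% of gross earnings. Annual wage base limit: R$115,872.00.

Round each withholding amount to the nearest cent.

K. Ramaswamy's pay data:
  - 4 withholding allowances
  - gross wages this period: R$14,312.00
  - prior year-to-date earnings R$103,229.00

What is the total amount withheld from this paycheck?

R$1,330.03

State Income Tax: taxable = R$14,312.00 − 4×R$920.00 = R$10,632.00
  R$415.36 + 8.52% × (R$10,632.00 − R$8,800.00) = R$415.36 + 8.52% × R$1,832.00 = R$571.45
Disability Insurance: cap R$115,872.00 − YTD R$103,229.00 = R$12,643.00 subject; 6% × R$12,643.00 = R$758.58
Total: R$571.45 + R$758.58 = R$1,330.03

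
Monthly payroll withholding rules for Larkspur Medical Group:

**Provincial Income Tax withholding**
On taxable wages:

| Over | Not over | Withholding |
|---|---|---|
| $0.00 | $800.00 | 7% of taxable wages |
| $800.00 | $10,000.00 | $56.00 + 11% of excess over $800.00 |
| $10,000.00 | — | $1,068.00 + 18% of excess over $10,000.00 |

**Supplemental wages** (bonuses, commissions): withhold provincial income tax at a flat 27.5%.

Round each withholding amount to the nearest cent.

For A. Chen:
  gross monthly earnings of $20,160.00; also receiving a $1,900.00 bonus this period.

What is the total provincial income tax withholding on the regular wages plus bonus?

Provincial Income Tax: taxable = $20,160.00
  $1,068.00 + 18% × ($20,160.00 − $10,000.00) = $1,068.00 + 18% × $10,160.00 = $2,896.80
Supplemental (27.5% flat on bonus): 27.5% × $1,900.00 = $522.50
Total provincial income tax: $2,896.80 + $522.50 = $3,419.30

$3,419.30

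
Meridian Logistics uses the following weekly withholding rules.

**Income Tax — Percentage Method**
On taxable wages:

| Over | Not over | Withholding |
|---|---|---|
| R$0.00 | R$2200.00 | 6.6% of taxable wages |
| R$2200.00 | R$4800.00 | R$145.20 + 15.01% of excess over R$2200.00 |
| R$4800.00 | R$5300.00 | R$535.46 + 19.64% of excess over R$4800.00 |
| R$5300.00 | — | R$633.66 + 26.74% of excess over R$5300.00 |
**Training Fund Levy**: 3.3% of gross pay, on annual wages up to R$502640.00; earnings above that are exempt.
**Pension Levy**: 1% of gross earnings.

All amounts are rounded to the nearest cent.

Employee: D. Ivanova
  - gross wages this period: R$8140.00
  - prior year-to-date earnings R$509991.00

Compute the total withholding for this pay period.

R$1474.48

Income Tax: taxable = R$8140.00
  R$633.66 + 26.74% × (R$8140.00 − R$5300.00) = R$633.66 + 26.74% × R$2840.00 = R$1393.08
Training Fund Levy: YTD R$509991.00 ≥ cap R$502640.00 → R$0.00
Pension Levy: 1% × R$8140.00 = R$81.40
Total: R$1393.08 + R$0.00 + R$81.40 = R$1474.48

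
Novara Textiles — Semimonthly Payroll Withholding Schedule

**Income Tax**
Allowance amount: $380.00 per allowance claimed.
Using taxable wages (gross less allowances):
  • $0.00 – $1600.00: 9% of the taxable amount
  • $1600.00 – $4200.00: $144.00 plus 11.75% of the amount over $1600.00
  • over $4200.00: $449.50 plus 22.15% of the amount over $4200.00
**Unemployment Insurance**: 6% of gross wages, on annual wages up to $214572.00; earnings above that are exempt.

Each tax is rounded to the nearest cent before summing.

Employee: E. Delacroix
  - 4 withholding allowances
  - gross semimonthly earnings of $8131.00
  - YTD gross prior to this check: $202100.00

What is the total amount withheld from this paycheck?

$1471.40

Income Tax: taxable = $8131.00 − 4×$380.00 = $6611.00
  $449.50 + 22.15% × ($6611.00 − $4200.00) = $449.50 + 22.15% × $2411.00 = $983.54
Unemployment Insurance: 6% × $8131.00 = $487.86
Total: $983.54 + $487.86 = $1471.40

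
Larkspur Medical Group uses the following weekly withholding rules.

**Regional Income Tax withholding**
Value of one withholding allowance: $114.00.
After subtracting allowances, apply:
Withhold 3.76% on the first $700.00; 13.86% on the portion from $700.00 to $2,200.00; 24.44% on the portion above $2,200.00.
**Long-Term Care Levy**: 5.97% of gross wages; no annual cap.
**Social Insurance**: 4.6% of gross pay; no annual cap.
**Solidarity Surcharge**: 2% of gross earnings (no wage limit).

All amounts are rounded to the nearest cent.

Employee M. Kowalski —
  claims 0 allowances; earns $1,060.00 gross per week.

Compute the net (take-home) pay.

$850.54

Regional Income Tax: taxable = $1,060.00
  $26.32 + 13.86% × ($1,060.00 − $700.00) = $26.32 + 13.86% × $360.00 = $76.22
Long-Term Care Levy: 5.97% × $1,060.00 = $63.28
Social Insurance: 4.6% × $1,060.00 = $48.76
Solidarity Surcharge: 2% × $1,060.00 = $21.20
Total withheld: $76.22 + $63.28 + $48.76 + $21.20 = $209.46
Net pay: $1,060.00 − $209.46 = $850.54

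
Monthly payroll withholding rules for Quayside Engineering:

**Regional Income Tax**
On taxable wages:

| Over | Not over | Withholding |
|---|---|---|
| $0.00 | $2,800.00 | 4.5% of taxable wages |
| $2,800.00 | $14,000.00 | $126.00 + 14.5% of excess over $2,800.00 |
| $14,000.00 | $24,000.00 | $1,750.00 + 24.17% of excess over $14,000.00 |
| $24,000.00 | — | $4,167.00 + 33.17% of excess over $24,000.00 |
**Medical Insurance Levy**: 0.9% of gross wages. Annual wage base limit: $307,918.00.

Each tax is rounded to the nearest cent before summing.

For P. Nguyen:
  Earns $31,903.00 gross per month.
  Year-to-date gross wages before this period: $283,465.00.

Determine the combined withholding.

Regional Income Tax: taxable = $31,903.00
  $4,167.00 + 33.17% × ($31,903.00 − $24,000.00) = $4,167.00 + 33.17% × $7,903.00 = $6,788.43
Medical Insurance Levy: cap $307,918.00 − YTD $283,465.00 = $24,453.00 subject; 0.9% × $24,453.00 = $220.08
Total: $6,788.43 + $220.08 = $7,008.51

$7,008.51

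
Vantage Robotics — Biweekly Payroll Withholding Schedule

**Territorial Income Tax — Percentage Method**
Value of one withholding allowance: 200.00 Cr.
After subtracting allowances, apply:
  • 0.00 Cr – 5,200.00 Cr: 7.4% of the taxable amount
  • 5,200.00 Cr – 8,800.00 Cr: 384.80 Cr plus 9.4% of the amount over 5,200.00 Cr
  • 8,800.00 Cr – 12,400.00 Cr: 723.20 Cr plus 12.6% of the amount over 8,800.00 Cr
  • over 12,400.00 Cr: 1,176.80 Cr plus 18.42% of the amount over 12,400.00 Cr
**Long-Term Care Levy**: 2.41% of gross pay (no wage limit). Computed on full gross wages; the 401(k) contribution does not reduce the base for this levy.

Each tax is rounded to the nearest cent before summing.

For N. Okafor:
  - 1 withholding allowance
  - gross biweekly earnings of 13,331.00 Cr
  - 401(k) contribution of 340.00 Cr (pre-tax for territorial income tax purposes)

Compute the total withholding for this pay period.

1,570.10 Cr

Territorial Income Tax: taxable = 13,331.00 Cr − 340.00 Cr − 1×200.00 Cr = 12,791.00 Cr
  1,176.80 Cr + 18.42% × (12,791.00 Cr − 12,400.00 Cr) = 1,176.80 Cr + 18.42% × 391.00 Cr = 1,248.82 Cr
Long-Term Care Levy: 2.41% × 13,331.00 Cr = 321.28 Cr
Total: 1,248.82 Cr + 321.28 Cr = 1,570.10 Cr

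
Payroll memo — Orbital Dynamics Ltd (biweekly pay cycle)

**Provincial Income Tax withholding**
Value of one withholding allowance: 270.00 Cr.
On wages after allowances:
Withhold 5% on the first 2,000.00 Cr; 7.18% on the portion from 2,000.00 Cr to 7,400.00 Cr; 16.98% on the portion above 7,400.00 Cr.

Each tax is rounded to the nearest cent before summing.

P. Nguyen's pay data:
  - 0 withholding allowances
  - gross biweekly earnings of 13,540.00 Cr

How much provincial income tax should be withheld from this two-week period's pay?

1,530.29 Cr

Provincial Income Tax: taxable = 13,540.00 Cr
  487.72 Cr + 16.98% × (13,540.00 Cr − 7,400.00 Cr) = 487.72 Cr + 16.98% × 6,140.00 Cr = 1,530.29 Cr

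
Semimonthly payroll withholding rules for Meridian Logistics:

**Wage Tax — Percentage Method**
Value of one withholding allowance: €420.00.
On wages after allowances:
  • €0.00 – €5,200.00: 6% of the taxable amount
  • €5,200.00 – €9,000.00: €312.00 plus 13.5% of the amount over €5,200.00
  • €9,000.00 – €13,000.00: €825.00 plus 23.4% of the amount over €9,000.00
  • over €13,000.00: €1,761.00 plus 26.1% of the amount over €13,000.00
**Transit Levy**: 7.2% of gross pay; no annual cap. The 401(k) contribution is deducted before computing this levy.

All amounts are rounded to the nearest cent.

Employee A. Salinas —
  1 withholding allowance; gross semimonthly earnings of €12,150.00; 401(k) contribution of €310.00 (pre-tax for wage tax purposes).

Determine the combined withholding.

€2,243.76

Wage Tax: taxable = €12,150.00 − €310.00 − 1×€420.00 = €11,420.00
  €825.00 + 23.4% × (€11,420.00 − €9,000.00) = €825.00 + 23.4% × €2,420.00 = €1,391.28
Transit Levy: 7.2% × €11,840.00 = €852.48
Total: €1,391.28 + €852.48 = €2,243.76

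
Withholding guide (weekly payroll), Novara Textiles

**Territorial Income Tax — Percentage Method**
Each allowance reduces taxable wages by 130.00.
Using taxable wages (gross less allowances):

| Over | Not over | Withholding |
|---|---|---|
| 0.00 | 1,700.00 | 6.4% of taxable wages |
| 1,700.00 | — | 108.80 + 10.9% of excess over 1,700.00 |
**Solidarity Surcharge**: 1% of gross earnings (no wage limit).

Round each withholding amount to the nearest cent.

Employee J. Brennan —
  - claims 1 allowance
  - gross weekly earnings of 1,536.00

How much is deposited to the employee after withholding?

Territorial Income Tax: taxable = 1,536.00 − 1×130.00 = 1,406.00
  6.4% × 1,406.00 = 89.98
Solidarity Surcharge: 1% × 1,536.00 = 15.36
Total withheld: 89.98 + 15.36 = 105.34
Net pay: 1,536.00 − 105.34 = 1,430.66

1,430.66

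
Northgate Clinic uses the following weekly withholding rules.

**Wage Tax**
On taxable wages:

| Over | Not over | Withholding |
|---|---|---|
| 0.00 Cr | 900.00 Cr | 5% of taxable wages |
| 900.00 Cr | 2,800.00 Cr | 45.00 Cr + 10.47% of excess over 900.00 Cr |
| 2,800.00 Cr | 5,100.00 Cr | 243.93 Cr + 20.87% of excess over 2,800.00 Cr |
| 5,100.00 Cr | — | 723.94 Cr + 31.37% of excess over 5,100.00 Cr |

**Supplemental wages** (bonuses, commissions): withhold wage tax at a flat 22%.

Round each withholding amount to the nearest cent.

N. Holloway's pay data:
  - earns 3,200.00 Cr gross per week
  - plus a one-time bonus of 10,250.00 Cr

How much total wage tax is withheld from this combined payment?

Wage Tax: taxable = 3,200.00 Cr
  243.93 Cr + 20.87% × (3,200.00 Cr − 2,800.00 Cr) = 243.93 Cr + 20.87% × 400.00 Cr = 327.41 Cr
Supplemental (22% flat on bonus): 22% × 10,250.00 Cr = 2,255.00 Cr
Total wage tax: 327.41 Cr + 2,255.00 Cr = 2,582.41 Cr

2,582.41 Cr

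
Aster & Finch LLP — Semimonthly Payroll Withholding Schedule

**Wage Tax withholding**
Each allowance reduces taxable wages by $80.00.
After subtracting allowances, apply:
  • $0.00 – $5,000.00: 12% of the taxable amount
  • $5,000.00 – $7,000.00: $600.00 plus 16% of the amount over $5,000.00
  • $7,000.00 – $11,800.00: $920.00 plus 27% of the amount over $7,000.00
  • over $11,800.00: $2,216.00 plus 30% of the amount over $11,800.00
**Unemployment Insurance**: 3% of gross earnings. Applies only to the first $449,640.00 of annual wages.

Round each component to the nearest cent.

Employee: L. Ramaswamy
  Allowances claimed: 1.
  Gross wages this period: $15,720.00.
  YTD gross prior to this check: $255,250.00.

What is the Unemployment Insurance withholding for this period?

Unemployment Insurance: 3% × $15,720.00 = $471.60

$471.60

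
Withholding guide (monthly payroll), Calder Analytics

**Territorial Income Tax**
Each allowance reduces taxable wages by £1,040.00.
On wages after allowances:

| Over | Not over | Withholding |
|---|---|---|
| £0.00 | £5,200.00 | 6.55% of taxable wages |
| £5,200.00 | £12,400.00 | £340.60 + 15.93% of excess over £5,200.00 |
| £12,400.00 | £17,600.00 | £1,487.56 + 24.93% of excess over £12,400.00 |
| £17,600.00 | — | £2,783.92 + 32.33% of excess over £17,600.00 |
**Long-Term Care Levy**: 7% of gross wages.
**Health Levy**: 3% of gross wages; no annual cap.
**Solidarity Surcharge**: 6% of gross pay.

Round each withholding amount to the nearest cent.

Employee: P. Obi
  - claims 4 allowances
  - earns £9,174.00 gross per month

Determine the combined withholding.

Territorial Income Tax: taxable = £9,174.00 − 4×£1,040.00 = £5,014.00
  6.55% × £5,014.00 = £328.42
Long-Term Care Levy: 7% × £9,174.00 = £642.18
Health Levy: 3% × £9,174.00 = £275.22
Solidarity Surcharge: 6% × £9,174.00 = £550.44
Total: £328.42 + £642.18 + £275.22 + £550.44 = £1,796.26

£1,796.26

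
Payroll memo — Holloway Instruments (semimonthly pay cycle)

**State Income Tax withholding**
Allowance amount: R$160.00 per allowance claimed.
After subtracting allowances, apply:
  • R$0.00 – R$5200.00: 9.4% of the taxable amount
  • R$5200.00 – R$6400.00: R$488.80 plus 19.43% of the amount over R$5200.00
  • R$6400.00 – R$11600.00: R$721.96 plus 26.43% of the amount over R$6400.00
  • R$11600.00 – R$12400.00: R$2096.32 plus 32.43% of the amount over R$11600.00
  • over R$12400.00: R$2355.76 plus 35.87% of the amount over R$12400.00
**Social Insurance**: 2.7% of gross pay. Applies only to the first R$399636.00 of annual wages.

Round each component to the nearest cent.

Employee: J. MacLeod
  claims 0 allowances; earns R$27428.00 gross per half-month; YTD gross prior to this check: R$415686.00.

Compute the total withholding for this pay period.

R$7746.30

State Income Tax: taxable = R$27428.00
  R$2355.76 + 35.87% × (R$27428.00 − R$12400.00) = R$2355.76 + 35.87% × R$15028.00 = R$7746.30
Social Insurance: YTD R$415686.00 ≥ cap R$399636.00 → R$0.00
Total: R$7746.30 + R$0.00 = R$7746.30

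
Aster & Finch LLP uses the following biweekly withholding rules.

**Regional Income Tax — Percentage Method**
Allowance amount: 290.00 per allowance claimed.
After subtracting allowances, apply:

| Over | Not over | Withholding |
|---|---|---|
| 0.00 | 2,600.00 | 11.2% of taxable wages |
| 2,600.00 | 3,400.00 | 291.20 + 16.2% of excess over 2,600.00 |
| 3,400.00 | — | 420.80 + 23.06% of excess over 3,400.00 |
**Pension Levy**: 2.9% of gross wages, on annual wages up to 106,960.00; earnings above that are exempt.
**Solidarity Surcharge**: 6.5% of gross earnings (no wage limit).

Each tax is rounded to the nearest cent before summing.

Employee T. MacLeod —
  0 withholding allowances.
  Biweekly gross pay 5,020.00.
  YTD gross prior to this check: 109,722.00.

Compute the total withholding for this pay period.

1,120.67

Regional Income Tax: taxable = 5,020.00
  420.80 + 23.06% × (5,020.00 − 3,400.00) = 420.80 + 23.06% × 1,620.00 = 794.37
Pension Levy: YTD 109,722.00 ≥ cap 106,960.00 → 0.00
Solidarity Surcharge: 6.5% × 5,020.00 = 326.30
Total: 794.37 + 0.00 + 326.30 = 1,120.67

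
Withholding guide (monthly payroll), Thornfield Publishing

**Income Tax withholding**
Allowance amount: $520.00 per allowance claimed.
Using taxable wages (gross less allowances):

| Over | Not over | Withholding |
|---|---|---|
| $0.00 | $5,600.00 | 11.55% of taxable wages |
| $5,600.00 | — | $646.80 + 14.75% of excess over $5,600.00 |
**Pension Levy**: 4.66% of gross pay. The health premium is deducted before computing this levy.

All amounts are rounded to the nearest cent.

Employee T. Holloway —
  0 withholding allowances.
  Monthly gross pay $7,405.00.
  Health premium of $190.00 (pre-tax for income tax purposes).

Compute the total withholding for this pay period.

$1,221.23

Income Tax: taxable = $7,405.00 − $190.00 = $7,215.00
  $646.80 + 14.75% × ($7,215.00 − $5,600.00) = $646.80 + 14.75% × $1,615.00 = $885.01
Pension Levy: 4.66% × $7,215.00 = $336.22
Total: $885.01 + $336.22 = $1,221.23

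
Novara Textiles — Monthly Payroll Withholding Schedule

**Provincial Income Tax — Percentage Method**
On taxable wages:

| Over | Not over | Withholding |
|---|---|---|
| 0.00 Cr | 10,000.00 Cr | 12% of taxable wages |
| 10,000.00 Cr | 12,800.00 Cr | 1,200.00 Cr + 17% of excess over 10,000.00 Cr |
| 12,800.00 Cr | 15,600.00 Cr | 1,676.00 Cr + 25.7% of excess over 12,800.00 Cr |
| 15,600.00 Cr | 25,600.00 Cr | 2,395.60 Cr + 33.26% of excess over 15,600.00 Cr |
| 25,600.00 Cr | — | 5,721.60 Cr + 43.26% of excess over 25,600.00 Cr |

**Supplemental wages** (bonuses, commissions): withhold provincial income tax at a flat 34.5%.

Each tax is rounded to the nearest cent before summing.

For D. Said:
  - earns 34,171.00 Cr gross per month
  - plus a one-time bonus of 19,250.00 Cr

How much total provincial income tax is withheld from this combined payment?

Provincial Income Tax: taxable = 34,171.00 Cr
  5,721.60 Cr + 43.26% × (34,171.00 Cr − 25,600.00 Cr) = 5,721.60 Cr + 43.26% × 8,571.00 Cr = 9,429.41 Cr
Supplemental (34.5% flat on bonus): 34.5% × 19,250.00 Cr = 6,641.25 Cr
Total provincial income tax: 9,429.41 Cr + 6,641.25 Cr = 16,070.66 Cr

16,070.66 Cr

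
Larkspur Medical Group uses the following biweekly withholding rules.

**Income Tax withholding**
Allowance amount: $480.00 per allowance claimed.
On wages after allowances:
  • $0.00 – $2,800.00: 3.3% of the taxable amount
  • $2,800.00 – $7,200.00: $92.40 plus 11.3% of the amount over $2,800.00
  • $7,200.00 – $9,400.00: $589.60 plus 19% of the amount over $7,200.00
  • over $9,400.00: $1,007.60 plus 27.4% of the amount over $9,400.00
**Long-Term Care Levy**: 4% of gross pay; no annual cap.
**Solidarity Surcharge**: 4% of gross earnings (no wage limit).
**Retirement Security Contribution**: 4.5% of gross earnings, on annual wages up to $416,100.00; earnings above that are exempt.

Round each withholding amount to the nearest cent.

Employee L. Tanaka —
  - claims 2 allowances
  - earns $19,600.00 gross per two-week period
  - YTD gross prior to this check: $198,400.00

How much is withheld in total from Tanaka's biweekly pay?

Income Tax: taxable = $19,600.00 − 2×$480.00 = $18,640.00
  $1,007.60 + 27.4% × ($18,640.00 − $9,400.00) = $1,007.60 + 27.4% × $9,240.00 = $3,539.36
Long-Term Care Levy: 4% × $19,600.00 = $784.00
Solidarity Surcharge: 4% × $19,600.00 = $784.00
Retirement Security Contribution: 4.5% × $19,600.00 = $882.00
Total: $3,539.36 + $784.00 + $784.00 + $882.00 = $5,989.36

$5,989.36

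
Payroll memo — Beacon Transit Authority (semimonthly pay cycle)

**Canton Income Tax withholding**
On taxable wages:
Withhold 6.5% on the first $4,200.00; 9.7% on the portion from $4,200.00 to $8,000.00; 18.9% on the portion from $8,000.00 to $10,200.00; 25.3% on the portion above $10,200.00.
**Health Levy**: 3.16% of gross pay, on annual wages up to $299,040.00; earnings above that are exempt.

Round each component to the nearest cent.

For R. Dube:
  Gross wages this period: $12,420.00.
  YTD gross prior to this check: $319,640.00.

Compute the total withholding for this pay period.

$1,619.06

Canton Income Tax: taxable = $12,420.00
  $1,057.40 + 25.3% × ($12,420.00 − $10,200.00) = $1,057.40 + 25.3% × $2,220.00 = $1,619.06
Health Levy: YTD $319,640.00 ≥ cap $299,040.00 → $0.00
Total: $1,619.06 + $0.00 = $1,619.06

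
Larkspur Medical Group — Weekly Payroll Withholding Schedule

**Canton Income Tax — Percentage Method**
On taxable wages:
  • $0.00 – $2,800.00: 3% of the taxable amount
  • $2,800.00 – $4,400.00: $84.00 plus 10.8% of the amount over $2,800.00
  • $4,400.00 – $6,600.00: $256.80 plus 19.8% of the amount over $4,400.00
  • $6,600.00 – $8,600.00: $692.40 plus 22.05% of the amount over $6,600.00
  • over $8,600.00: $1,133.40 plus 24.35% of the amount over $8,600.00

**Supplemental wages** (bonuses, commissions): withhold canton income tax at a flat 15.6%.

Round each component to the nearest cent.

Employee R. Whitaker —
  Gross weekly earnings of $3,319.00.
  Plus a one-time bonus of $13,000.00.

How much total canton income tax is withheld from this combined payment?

$2,168.05

Canton Income Tax: taxable = $3,319.00
  $84.00 + 10.8% × ($3,319.00 − $2,800.00) = $84.00 + 10.8% × $519.00 = $140.05
Supplemental (15.6% flat on bonus): 15.6% × $13,000.00 = $2,028.00
Total canton income tax: $140.05 + $2,028.00 = $2,168.05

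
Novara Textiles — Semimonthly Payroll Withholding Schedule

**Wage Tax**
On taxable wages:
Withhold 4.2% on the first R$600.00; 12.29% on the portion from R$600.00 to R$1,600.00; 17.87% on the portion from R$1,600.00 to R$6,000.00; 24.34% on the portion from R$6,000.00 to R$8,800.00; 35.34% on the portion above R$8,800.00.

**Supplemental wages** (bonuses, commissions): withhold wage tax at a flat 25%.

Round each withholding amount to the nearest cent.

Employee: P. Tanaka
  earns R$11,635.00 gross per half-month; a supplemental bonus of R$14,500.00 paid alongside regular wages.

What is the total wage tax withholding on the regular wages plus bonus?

Wage Tax: taxable = R$11,635.00
  R$1,615.90 + 35.34% × (R$11,635.00 − R$8,800.00) = R$1,615.90 + 35.34% × R$2,835.00 = R$2,617.79
Supplemental (25% flat on bonus): 25% × R$14,500.00 = R$3,625.00
Total wage tax: R$2,617.79 + R$3,625.00 = R$6,242.79

R$6,242.79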